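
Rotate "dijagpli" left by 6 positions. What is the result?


Input: "dijagpli", rotate left by 6
First 6 characters: "dijagp"
Remaining characters: "li"
Concatenate remaining + first: "li" + "dijagp" = "lidijagp"

lidijagp


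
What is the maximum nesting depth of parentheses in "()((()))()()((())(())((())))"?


Input: "()((()))()()((())(())((())))"
Tracking depth:
  Position 0 '(': depth becomes 1
  Position 1 ')': depth becomes 0
  Position 2 '(': depth becomes 1
  Position 3 '(': depth becomes 2
  Position 4 '(': depth becomes 3
  Position 5 ')': depth becomes 2
  Position 6 ')': depth becomes 1
  Position 7 ')': depth becomes 0
  Position 8 '(': depth becomes 1
  Position 9 ')': depth becomes 0
  Position 10 '(': depth becomes 1
  Position 11 ')': depth becomes 0
  Position 12 '(': depth becomes 1
  Position 13 '(': depth becomes 2
  Position 14 '(': depth becomes 3
  Position 15 ')': depth becomes 2
  Position 16 ')': depth becomes 1
  Position 17 '(': depth becomes 2
  Position 18 '(': depth becomes 3
  Position 19 ')': depth becomes 2
  Position 20 ')': depth becomes 1
  Position 21 '(': depth becomes 2
  Position 22 '(': depth becomes 3
  Position 23 '(': depth becomes 4
  Position 24 ')': depth becomes 3
  Position 25 ')': depth becomes 2
  Position 26 ')': depth becomes 1
  Position 27 ')': depth becomes 0
Maximum depth reached: 4

4


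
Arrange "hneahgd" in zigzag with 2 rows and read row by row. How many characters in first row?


Zigzag "hneahgd" into 2 rows:
Placing characters:
  'h' => row 0
  'n' => row 1
  'e' => row 0
  'a' => row 1
  'h' => row 0
  'g' => row 1
  'd' => row 0
Rows:
  Row 0: "hehd"
  Row 1: "nag"
First row length: 4

4


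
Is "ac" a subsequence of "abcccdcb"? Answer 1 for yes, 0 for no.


Check if "ac" is a subsequence of "abcccdcb"
Greedy scan:
  Position 0 ('a'): matches sub[0] = 'a'
  Position 1 ('b'): no match needed
  Position 2 ('c'): matches sub[1] = 'c'
  Position 3 ('c'): no match needed
  Position 4 ('c'): no match needed
  Position 5 ('d'): no match needed
  Position 6 ('c'): no match needed
  Position 7 ('b'): no match needed
All 2 characters matched => is a subsequence

1


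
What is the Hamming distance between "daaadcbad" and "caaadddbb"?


Comparing "daaadcbad" and "caaadddbb" position by position:
  Position 0: 'd' vs 'c' => differ
  Position 1: 'a' vs 'a' => same
  Position 2: 'a' vs 'a' => same
  Position 3: 'a' vs 'a' => same
  Position 4: 'd' vs 'd' => same
  Position 5: 'c' vs 'd' => differ
  Position 6: 'b' vs 'd' => differ
  Position 7: 'a' vs 'b' => differ
  Position 8: 'd' vs 'b' => differ
Total differences (Hamming distance): 5

5


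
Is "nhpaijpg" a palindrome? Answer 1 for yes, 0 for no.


Input: nhpaijpg
Reversed: gpjiaphn
  Compare pos 0 ('n') with pos 7 ('g'): MISMATCH
  Compare pos 1 ('h') with pos 6 ('p'): MISMATCH
  Compare pos 2 ('p') with pos 5 ('j'): MISMATCH
  Compare pos 3 ('a') with pos 4 ('i'): MISMATCH
Result: not a palindrome

0


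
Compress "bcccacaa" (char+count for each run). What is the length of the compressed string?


Input: bcccacaa
Runs:
  'b' x 1 => "b1"
  'c' x 3 => "c3"
  'a' x 1 => "a1"
  'c' x 1 => "c1"
  'a' x 2 => "a2"
Compressed: "b1c3a1c1a2"
Compressed length: 10

10


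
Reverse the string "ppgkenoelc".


Input: ppgkenoelc
Reading characters right to left:
  Position 9: 'c'
  Position 8: 'l'
  Position 7: 'e'
  Position 6: 'o'
  Position 5: 'n'
  Position 4: 'e'
  Position 3: 'k'
  Position 2: 'g'
  Position 1: 'p'
  Position 0: 'p'
Reversed: cleonekgpp

cleonekgpp


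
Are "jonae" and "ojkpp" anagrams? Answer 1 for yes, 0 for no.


Strings: "jonae", "ojkpp"
Sorted first:  aejno
Sorted second: jkopp
Differ at position 0: 'a' vs 'j' => not anagrams

0


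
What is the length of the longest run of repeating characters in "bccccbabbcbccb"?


Input: "bccccbabbcbccb"
Scanning for longest run:
  Position 1 ('c'): new char, reset run to 1
  Position 2 ('c'): continues run of 'c', length=2
  Position 3 ('c'): continues run of 'c', length=3
  Position 4 ('c'): continues run of 'c', length=4
  Position 5 ('b'): new char, reset run to 1
  Position 6 ('a'): new char, reset run to 1
  Position 7 ('b'): new char, reset run to 1
  Position 8 ('b'): continues run of 'b', length=2
  Position 9 ('c'): new char, reset run to 1
  Position 10 ('b'): new char, reset run to 1
  Position 11 ('c'): new char, reset run to 1
  Position 12 ('c'): continues run of 'c', length=2
  Position 13 ('b'): new char, reset run to 1
Longest run: 'c' with length 4

4


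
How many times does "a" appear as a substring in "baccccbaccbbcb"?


Searching for "a" in "baccccbaccbbcb"
Scanning each position:
  Position 0: "b" => no
  Position 1: "a" => MATCH
  Position 2: "c" => no
  Position 3: "c" => no
  Position 4: "c" => no
  Position 5: "c" => no
  Position 6: "b" => no
  Position 7: "a" => MATCH
  Position 8: "c" => no
  Position 9: "c" => no
  Position 10: "b" => no
  Position 11: "b" => no
  Position 12: "c" => no
  Position 13: "b" => no
Total occurrences: 2

2


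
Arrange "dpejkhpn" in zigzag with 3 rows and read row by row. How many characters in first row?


Zigzag "dpejkhpn" into 3 rows:
Placing characters:
  'd' => row 0
  'p' => row 1
  'e' => row 2
  'j' => row 1
  'k' => row 0
  'h' => row 1
  'p' => row 2
  'n' => row 1
Rows:
  Row 0: "dk"
  Row 1: "pjhn"
  Row 2: "ep"
First row length: 2

2


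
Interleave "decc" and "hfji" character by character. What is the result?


Interleaving "decc" and "hfji":
  Position 0: 'd' from first, 'h' from second => "dh"
  Position 1: 'e' from first, 'f' from second => "ef"
  Position 2: 'c' from first, 'j' from second => "cj"
  Position 3: 'c' from first, 'i' from second => "ci"
Result: dhefcjci

dhefcjci


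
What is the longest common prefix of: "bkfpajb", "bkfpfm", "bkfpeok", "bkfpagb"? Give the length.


Words: bkfpajb, bkfpfm, bkfpeok, bkfpagb
  Position 0: all 'b' => match
  Position 1: all 'k' => match
  Position 2: all 'f' => match
  Position 3: all 'p' => match
  Position 4: ('a', 'f', 'e', 'a') => mismatch, stop
LCP = "bkfp" (length 4)

4


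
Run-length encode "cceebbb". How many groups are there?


Input: cceebbb
Scanning for consecutive runs:
  Group 1: 'c' x 2 (positions 0-1)
  Group 2: 'e' x 2 (positions 2-3)
  Group 3: 'b' x 3 (positions 4-6)
Total groups: 3

3


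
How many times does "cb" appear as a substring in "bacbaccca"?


Searching for "cb" in "bacbaccca"
Scanning each position:
  Position 0: "ba" => no
  Position 1: "ac" => no
  Position 2: "cb" => MATCH
  Position 3: "ba" => no
  Position 4: "ac" => no
  Position 5: "cc" => no
  Position 6: "cc" => no
  Position 7: "ca" => no
Total occurrences: 1

1


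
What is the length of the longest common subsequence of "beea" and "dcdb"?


LCS of "beea" and "dcdb"
DP table:
           d    c    d    b
      0    0    0    0    0
  b   0    0    0    0    1
  e   0    0    0    0    1
  e   0    0    0    0    1
  a   0    0    0    0    1
LCS length = dp[4][4] = 1

1


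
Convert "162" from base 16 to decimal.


Input: "162" in base 16
Positional expansion:
  Digit '1' (value 1) x 16^2 = 256
  Digit '6' (value 6) x 16^1 = 96
  Digit '2' (value 2) x 16^0 = 2
Sum = 354

354


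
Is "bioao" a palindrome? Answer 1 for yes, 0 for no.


Input: bioao
Reversed: oaoib
  Compare pos 0 ('b') with pos 4 ('o'): MISMATCH
  Compare pos 1 ('i') with pos 3 ('a'): MISMATCH
Result: not a palindrome

0


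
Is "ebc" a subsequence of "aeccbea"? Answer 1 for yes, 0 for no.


Check if "ebc" is a subsequence of "aeccbea"
Greedy scan:
  Position 0 ('a'): no match needed
  Position 1 ('e'): matches sub[0] = 'e'
  Position 2 ('c'): no match needed
  Position 3 ('c'): no match needed
  Position 4 ('b'): matches sub[1] = 'b'
  Position 5 ('e'): no match needed
  Position 6 ('a'): no match needed
Only matched 2/3 characters => not a subsequence

0


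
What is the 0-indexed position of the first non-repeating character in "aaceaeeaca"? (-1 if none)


Input: aaceaeeaca
Character frequencies:
  'a': 5
  'c': 2
  'e': 3
Scanning left to right for freq == 1:
  Position 0 ('a'): freq=5, skip
  Position 1 ('a'): freq=5, skip
  Position 2 ('c'): freq=2, skip
  Position 3 ('e'): freq=3, skip
  Position 4 ('a'): freq=5, skip
  Position 5 ('e'): freq=3, skip
  Position 6 ('e'): freq=3, skip
  Position 7 ('a'): freq=5, skip
  Position 8 ('c'): freq=2, skip
  Position 9 ('a'): freq=5, skip
  No unique character found => answer = -1

-1


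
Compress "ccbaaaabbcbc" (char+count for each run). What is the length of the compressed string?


Input: ccbaaaabbcbc
Runs:
  'c' x 2 => "c2"
  'b' x 1 => "b1"
  'a' x 4 => "a4"
  'b' x 2 => "b2"
  'c' x 1 => "c1"
  'b' x 1 => "b1"
  'c' x 1 => "c1"
Compressed: "c2b1a4b2c1b1c1"
Compressed length: 14

14


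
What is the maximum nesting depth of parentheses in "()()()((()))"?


Input: "()()()((()))"
Tracking depth:
  Position 0 '(': depth becomes 1
  Position 1 ')': depth becomes 0
  Position 2 '(': depth becomes 1
  Position 3 ')': depth becomes 0
  Position 4 '(': depth becomes 1
  Position 5 ')': depth becomes 0
  Position 6 '(': depth becomes 1
  Position 7 '(': depth becomes 2
  Position 8 '(': depth becomes 3
  Position 9 ')': depth becomes 2
  Position 10 ')': depth becomes 1
  Position 11 ')': depth becomes 0
Maximum depth reached: 3

3


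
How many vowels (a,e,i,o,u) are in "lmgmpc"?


Input: lmgmpc
Checking each character:
  'l' at position 0: consonant
  'm' at position 1: consonant
  'g' at position 2: consonant
  'm' at position 3: consonant
  'p' at position 4: consonant
  'c' at position 5: consonant
Total vowels: 0

0


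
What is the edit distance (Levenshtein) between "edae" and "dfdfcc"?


Computing edit distance: "edae" -> "dfdfcc"
DP table:
           d    f    d    f    c    c
      0    1    2    3    4    5    6
  e   1    1    2    3    4    5    6
  d   2    1    2    2    3    4    5
  a   3    2    2    3    3    4    5
  e   4    3    3    3    4    4    5
Edit distance = dp[4][6] = 5

5


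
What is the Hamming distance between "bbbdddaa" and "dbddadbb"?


Comparing "bbbdddaa" and "dbddadbb" position by position:
  Position 0: 'b' vs 'd' => differ
  Position 1: 'b' vs 'b' => same
  Position 2: 'b' vs 'd' => differ
  Position 3: 'd' vs 'd' => same
  Position 4: 'd' vs 'a' => differ
  Position 5: 'd' vs 'd' => same
  Position 6: 'a' vs 'b' => differ
  Position 7: 'a' vs 'b' => differ
Total differences (Hamming distance): 5

5


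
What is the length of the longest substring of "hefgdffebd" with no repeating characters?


Input: "hefgdffebd"
Sliding window (track last position of each char):
  Position 0 ('h'): window [0,0] length 1 -- new best
  Position 1 ('e'): window [0,1] length 2 -- new best
  Position 2 ('f'): window [0,2] length 3 -- new best
  Position 3 ('g'): window [0,3] length 4 -- new best
  Position 4 ('d'): window [0,4] length 5 -- new best
  Position 5 ('f'): repeat (last at 2), move window start to 3
  Position 5 ('f'): window [3,5] length 3
  Position 6 ('f'): repeat (last at 5), move window start to 6
  Position 6 ('f'): window [6,6] length 1
  Position 7 ('e'): window [6,7] length 2
  Position 8 ('b'): window [6,8] length 3
  Position 9 ('d'): window [6,9] length 4
Longest substring with no repeats: "hefgd" with length 5

5


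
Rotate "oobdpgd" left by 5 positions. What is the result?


Input: "oobdpgd", rotate left by 5
First 5 characters: "oobdp"
Remaining characters: "gd"
Concatenate remaining + first: "gd" + "oobdp" = "gdoobdp"

gdoobdp


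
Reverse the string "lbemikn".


Input: lbemikn
Reading characters right to left:
  Position 6: 'n'
  Position 5: 'k'
  Position 4: 'i'
  Position 3: 'm'
  Position 2: 'e'
  Position 1: 'b'
  Position 0: 'l'
Reversed: nkimebl

nkimebl


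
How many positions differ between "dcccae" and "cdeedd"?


Comparing "dcccae" and "cdeedd" position by position:
  Position 0: 'd' vs 'c' => DIFFER
  Position 1: 'c' vs 'd' => DIFFER
  Position 2: 'c' vs 'e' => DIFFER
  Position 3: 'c' vs 'e' => DIFFER
  Position 4: 'a' vs 'd' => DIFFER
  Position 5: 'e' vs 'd' => DIFFER
Positions that differ: 6

6


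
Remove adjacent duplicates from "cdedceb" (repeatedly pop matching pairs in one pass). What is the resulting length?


Input: cdedceb
Stack-based adjacent duplicate removal:
  Read 'c': push. Stack: c
  Read 'd': push. Stack: cd
  Read 'e': push. Stack: cde
  Read 'd': push. Stack: cded
  Read 'c': push. Stack: cdedc
  Read 'e': push. Stack: cdedce
  Read 'b': push. Stack: cdedceb
Final stack: "cdedceb" (length 7)

7


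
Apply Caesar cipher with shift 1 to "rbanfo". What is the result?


Caesar cipher: shift "rbanfo" by 1
  'r' (pos 17) + 1 = pos 18 = 's'
  'b' (pos 1) + 1 = pos 2 = 'c'
  'a' (pos 0) + 1 = pos 1 = 'b'
  'n' (pos 13) + 1 = pos 14 = 'o'
  'f' (pos 5) + 1 = pos 6 = 'g'
  'o' (pos 14) + 1 = pos 15 = 'p'
Result: scbogp

scbogp


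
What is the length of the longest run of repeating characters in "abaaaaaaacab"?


Input: "abaaaaaaacab"
Scanning for longest run:
  Position 1 ('b'): new char, reset run to 1
  Position 2 ('a'): new char, reset run to 1
  Position 3 ('a'): continues run of 'a', length=2
  Position 4 ('a'): continues run of 'a', length=3
  Position 5 ('a'): continues run of 'a', length=4
  Position 6 ('a'): continues run of 'a', length=5
  Position 7 ('a'): continues run of 'a', length=6
  Position 8 ('a'): continues run of 'a', length=7
  Position 9 ('c'): new char, reset run to 1
  Position 10 ('a'): new char, reset run to 1
  Position 11 ('b'): new char, reset run to 1
Longest run: 'a' with length 7

7


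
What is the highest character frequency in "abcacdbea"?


Input: abcacdbea
Character counts:
  'a': 3
  'b': 2
  'c': 2
  'd': 1
  'e': 1
Maximum frequency: 3

3


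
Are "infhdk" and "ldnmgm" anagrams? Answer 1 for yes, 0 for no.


Strings: "infhdk", "ldnmgm"
Sorted first:  dfhikn
Sorted second: dglmmn
Differ at position 1: 'f' vs 'g' => not anagrams

0


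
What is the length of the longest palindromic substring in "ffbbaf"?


Input: "ffbbaf"
Checking substrings for palindromes:
  [0:2] "ff" (len 2) => palindrome
  [2:4] "bb" (len 2) => palindrome
Longest palindromic substring: "ff" with length 2

2


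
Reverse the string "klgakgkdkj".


Input: klgakgkdkj
Reading characters right to left:
  Position 9: 'j'
  Position 8: 'k'
  Position 7: 'd'
  Position 6: 'k'
  Position 5: 'g'
  Position 4: 'k'
  Position 3: 'a'
  Position 2: 'g'
  Position 1: 'l'
  Position 0: 'k'
Reversed: jkdkgkaglk

jkdkgkaglk


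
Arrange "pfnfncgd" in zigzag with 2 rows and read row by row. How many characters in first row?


Zigzag "pfnfncgd" into 2 rows:
Placing characters:
  'p' => row 0
  'f' => row 1
  'n' => row 0
  'f' => row 1
  'n' => row 0
  'c' => row 1
  'g' => row 0
  'd' => row 1
Rows:
  Row 0: "pnng"
  Row 1: "ffcd"
First row length: 4

4


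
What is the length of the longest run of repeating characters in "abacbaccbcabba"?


Input: "abacbaccbcabba"
Scanning for longest run:
  Position 1 ('b'): new char, reset run to 1
  Position 2 ('a'): new char, reset run to 1
  Position 3 ('c'): new char, reset run to 1
  Position 4 ('b'): new char, reset run to 1
  Position 5 ('a'): new char, reset run to 1
  Position 6 ('c'): new char, reset run to 1
  Position 7 ('c'): continues run of 'c', length=2
  Position 8 ('b'): new char, reset run to 1
  Position 9 ('c'): new char, reset run to 1
  Position 10 ('a'): new char, reset run to 1
  Position 11 ('b'): new char, reset run to 1
  Position 12 ('b'): continues run of 'b', length=2
  Position 13 ('a'): new char, reset run to 1
Longest run: 'c' with length 2

2


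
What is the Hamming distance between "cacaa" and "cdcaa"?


Comparing "cacaa" and "cdcaa" position by position:
  Position 0: 'c' vs 'c' => same
  Position 1: 'a' vs 'd' => differ
  Position 2: 'c' vs 'c' => same
  Position 3: 'a' vs 'a' => same
  Position 4: 'a' vs 'a' => same
Total differences (Hamming distance): 1

1


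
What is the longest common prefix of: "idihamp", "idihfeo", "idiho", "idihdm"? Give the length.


Words: idihamp, idihfeo, idiho, idihdm
  Position 0: all 'i' => match
  Position 1: all 'd' => match
  Position 2: all 'i' => match
  Position 3: all 'h' => match
  Position 4: ('a', 'f', 'o', 'd') => mismatch, stop
LCP = "idih" (length 4)

4


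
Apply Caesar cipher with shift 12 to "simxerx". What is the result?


Caesar cipher: shift "simxerx" by 12
  's' (pos 18) + 12 = pos 4 = 'e'
  'i' (pos 8) + 12 = pos 20 = 'u'
  'm' (pos 12) + 12 = pos 24 = 'y'
  'x' (pos 23) + 12 = pos 9 = 'j'
  'e' (pos 4) + 12 = pos 16 = 'q'
  'r' (pos 17) + 12 = pos 3 = 'd'
  'x' (pos 23) + 12 = pos 9 = 'j'
Result: euyjqdj

euyjqdj


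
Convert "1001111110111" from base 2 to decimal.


Input: "1001111110111" in base 2
Positional expansion:
  Digit '1' (value 1) x 2^12 = 4096
  Digit '0' (value 0) x 2^11 = 0
  Digit '0' (value 0) x 2^10 = 0
  Digit '1' (value 1) x 2^9 = 512
  Digit '1' (value 1) x 2^8 = 256
  Digit '1' (value 1) x 2^7 = 128
  Digit '1' (value 1) x 2^6 = 64
  Digit '1' (value 1) x 2^5 = 32
  Digit '1' (value 1) x 2^4 = 16
  Digit '0' (value 0) x 2^3 = 0
  Digit '1' (value 1) x 2^2 = 4
  Digit '1' (value 1) x 2^1 = 2
  Digit '1' (value 1) x 2^0 = 1
Sum = 5111

5111


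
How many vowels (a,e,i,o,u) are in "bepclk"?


Input: bepclk
Checking each character:
  'b' at position 0: consonant
  'e' at position 1: vowel (running total: 1)
  'p' at position 2: consonant
  'c' at position 3: consonant
  'l' at position 4: consonant
  'k' at position 5: consonant
Total vowels: 1

1


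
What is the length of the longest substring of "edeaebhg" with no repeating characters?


Input: "edeaebhg"
Sliding window (track last position of each char):
  Position 0 ('e'): window [0,0] length 1 -- new best
  Position 1 ('d'): window [0,1] length 2 -- new best
  Position 2 ('e'): repeat (last at 0), move window start to 1
  Position 2 ('e'): window [1,2] length 2
  Position 3 ('a'): window [1,3] length 3 -- new best
  Position 4 ('e'): repeat (last at 2), move window start to 3
  Position 4 ('e'): window [3,4] length 2
  Position 5 ('b'): window [3,5] length 3
  Position 6 ('h'): window [3,6] length 4 -- new best
  Position 7 ('g'): window [3,7] length 5 -- new best
Longest substring with no repeats: "aebhg" with length 5

5


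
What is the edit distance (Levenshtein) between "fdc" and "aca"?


Computing edit distance: "fdc" -> "aca"
DP table:
           a    c    a
      0    1    2    3
  f   1    1    2    3
  d   2    2    2    3
  c   3    3    2    3
Edit distance = dp[3][3] = 3

3


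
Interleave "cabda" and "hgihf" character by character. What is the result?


Interleaving "cabda" and "hgihf":
  Position 0: 'c' from first, 'h' from second => "ch"
  Position 1: 'a' from first, 'g' from second => "ag"
  Position 2: 'b' from first, 'i' from second => "bi"
  Position 3: 'd' from first, 'h' from second => "dh"
  Position 4: 'a' from first, 'f' from second => "af"
Result: chagbidhaf

chagbidhaf


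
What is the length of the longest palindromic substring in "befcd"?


Input: "befcd"
Checking substrings for palindromes:
  No multi-char palindromic substrings found
Longest palindromic substring: "b" with length 1

1


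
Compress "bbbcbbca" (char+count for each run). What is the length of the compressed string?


Input: bbbcbbca
Runs:
  'b' x 3 => "b3"
  'c' x 1 => "c1"
  'b' x 2 => "b2"
  'c' x 1 => "c1"
  'a' x 1 => "a1"
Compressed: "b3c1b2c1a1"
Compressed length: 10

10


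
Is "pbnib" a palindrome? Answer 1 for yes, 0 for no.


Input: pbnib
Reversed: binbp
  Compare pos 0 ('p') with pos 4 ('b'): MISMATCH
  Compare pos 1 ('b') with pos 3 ('i'): MISMATCH
Result: not a palindrome

0


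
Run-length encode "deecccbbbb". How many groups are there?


Input: deecccbbbb
Scanning for consecutive runs:
  Group 1: 'd' x 1 (positions 0-0)
  Group 2: 'e' x 2 (positions 1-2)
  Group 3: 'c' x 3 (positions 3-5)
  Group 4: 'b' x 4 (positions 6-9)
Total groups: 4

4


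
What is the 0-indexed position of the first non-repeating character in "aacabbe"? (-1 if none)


Input: aacabbe
Character frequencies:
  'a': 3
  'b': 2
  'c': 1
  'e': 1
Scanning left to right for freq == 1:
  Position 0 ('a'): freq=3, skip
  Position 1 ('a'): freq=3, skip
  Position 2 ('c'): unique! => answer = 2

2


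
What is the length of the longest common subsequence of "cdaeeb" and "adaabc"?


LCS of "cdaeeb" and "adaabc"
DP table:
           a    d    a    a    b    c
      0    0    0    0    0    0    0
  c   0    0    0    0    0    0    1
  d   0    0    1    1    1    1    1
  a   0    1    1    2    2    2    2
  e   0    1    1    2    2    2    2
  e   0    1    1    2    2    2    2
  b   0    1    1    2    2    3    3
LCS length = dp[6][6] = 3

3


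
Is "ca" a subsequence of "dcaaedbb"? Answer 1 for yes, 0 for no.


Check if "ca" is a subsequence of "dcaaedbb"
Greedy scan:
  Position 0 ('d'): no match needed
  Position 1 ('c'): matches sub[0] = 'c'
  Position 2 ('a'): matches sub[1] = 'a'
  Position 3 ('a'): no match needed
  Position 4 ('e'): no match needed
  Position 5 ('d'): no match needed
  Position 6 ('b'): no match needed
  Position 7 ('b'): no match needed
All 2 characters matched => is a subsequence

1


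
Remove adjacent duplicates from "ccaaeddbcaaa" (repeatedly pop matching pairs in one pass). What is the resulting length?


Input: ccaaeddbcaaa
Stack-based adjacent duplicate removal:
  Read 'c': push. Stack: c
  Read 'c': matches stack top 'c' => pop. Stack: (empty)
  Read 'a': push. Stack: a
  Read 'a': matches stack top 'a' => pop. Stack: (empty)
  Read 'e': push. Stack: e
  Read 'd': push. Stack: ed
  Read 'd': matches stack top 'd' => pop. Stack: e
  Read 'b': push. Stack: eb
  Read 'c': push. Stack: ebc
  Read 'a': push. Stack: ebca
  Read 'a': matches stack top 'a' => pop. Stack: ebc
  Read 'a': push. Stack: ebca
Final stack: "ebca" (length 4)

4


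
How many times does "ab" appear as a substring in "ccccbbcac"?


Searching for "ab" in "ccccbbcac"
Scanning each position:
  Position 0: "cc" => no
  Position 1: "cc" => no
  Position 2: "cc" => no
  Position 3: "cb" => no
  Position 4: "bb" => no
  Position 5: "bc" => no
  Position 6: "ca" => no
  Position 7: "ac" => no
Total occurrences: 0

0


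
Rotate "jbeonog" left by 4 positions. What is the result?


Input: "jbeonog", rotate left by 4
First 4 characters: "jbeo"
Remaining characters: "nog"
Concatenate remaining + first: "nog" + "jbeo" = "nogjbeo"

nogjbeo


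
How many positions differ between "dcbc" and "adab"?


Comparing "dcbc" and "adab" position by position:
  Position 0: 'd' vs 'a' => DIFFER
  Position 1: 'c' vs 'd' => DIFFER
  Position 2: 'b' vs 'a' => DIFFER
  Position 3: 'c' vs 'b' => DIFFER
Positions that differ: 4

4


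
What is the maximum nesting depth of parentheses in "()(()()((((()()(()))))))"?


Input: "()(()()((((()()(()))))))"
Tracking depth:
  Position 0 '(': depth becomes 1
  Position 1 ')': depth becomes 0
  Position 2 '(': depth becomes 1
  Position 3 '(': depth becomes 2
  Position 4 ')': depth becomes 1
  Position 5 '(': depth becomes 2
  Position 6 ')': depth becomes 1
  Position 7 '(': depth becomes 2
  Position 8 '(': depth becomes 3
  Position 9 '(': depth becomes 4
  Position 10 '(': depth becomes 5
  Position 11 '(': depth becomes 6
  Position 12 ')': depth becomes 5
  Position 13 '(': depth becomes 6
  Position 14 ')': depth becomes 5
  Position 15 '(': depth becomes 6
  Position 16 '(': depth becomes 7
  Position 17 ')': depth becomes 6
  Position 18 ')': depth becomes 5
  Position 19 ')': depth becomes 4
  Position 20 ')': depth becomes 3
  Position 21 ')': depth becomes 2
  Position 22 ')': depth becomes 1
  Position 23 ')': depth becomes 0
Maximum depth reached: 7

7


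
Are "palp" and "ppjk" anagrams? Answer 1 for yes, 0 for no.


Strings: "palp", "ppjk"
Sorted first:  alpp
Sorted second: jkpp
Differ at position 0: 'a' vs 'j' => not anagrams

0


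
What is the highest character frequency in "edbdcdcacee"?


Input: edbdcdcacee
Character counts:
  'a': 1
  'b': 1
  'c': 3
  'd': 3
  'e': 3
Maximum frequency: 3

3


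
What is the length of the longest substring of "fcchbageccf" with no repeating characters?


Input: "fcchbageccf"
Sliding window (track last position of each char):
  Position 0 ('f'): window [0,0] length 1 -- new best
  Position 1 ('c'): window [0,1] length 2 -- new best
  Position 2 ('c'): repeat (last at 1), move window start to 2
  Position 2 ('c'): window [2,2] length 1
  Position 3 ('h'): window [2,3] length 2
  Position 4 ('b'): window [2,4] length 3 -- new best
  Position 5 ('a'): window [2,5] length 4 -- new best
  Position 6 ('g'): window [2,6] length 5 -- new best
  Position 7 ('e'): window [2,7] length 6 -- new best
  Position 8 ('c'): repeat (last at 2), move window start to 3
  Position 8 ('c'): window [3,8] length 6
  Position 9 ('c'): repeat (last at 8), move window start to 9
  Position 9 ('c'): window [9,9] length 1
  Position 10 ('f'): window [9,10] length 2
Longest substring with no repeats: "chbage" with length 6

6


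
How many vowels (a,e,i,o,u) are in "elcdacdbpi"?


Input: elcdacdbpi
Checking each character:
  'e' at position 0: vowel (running total: 1)
  'l' at position 1: consonant
  'c' at position 2: consonant
  'd' at position 3: consonant
  'a' at position 4: vowel (running total: 2)
  'c' at position 5: consonant
  'd' at position 6: consonant
  'b' at position 7: consonant
  'p' at position 8: consonant
  'i' at position 9: vowel (running total: 3)
Total vowels: 3

3


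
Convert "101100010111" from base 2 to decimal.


Input: "101100010111" in base 2
Positional expansion:
  Digit '1' (value 1) x 2^11 = 2048
  Digit '0' (value 0) x 2^10 = 0
  Digit '1' (value 1) x 2^9 = 512
  Digit '1' (value 1) x 2^8 = 256
  Digit '0' (value 0) x 2^7 = 0
  Digit '0' (value 0) x 2^6 = 0
  Digit '0' (value 0) x 2^5 = 0
  Digit '1' (value 1) x 2^4 = 16
  Digit '0' (value 0) x 2^3 = 0
  Digit '1' (value 1) x 2^2 = 4
  Digit '1' (value 1) x 2^1 = 2
  Digit '1' (value 1) x 2^0 = 1
Sum = 2839

2839


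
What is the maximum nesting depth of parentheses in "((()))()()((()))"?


Input: "((()))()()((()))"
Tracking depth:
  Position 0 '(': depth becomes 1
  Position 1 '(': depth becomes 2
  Position 2 '(': depth becomes 3
  Position 3 ')': depth becomes 2
  Position 4 ')': depth becomes 1
  Position 5 ')': depth becomes 0
  Position 6 '(': depth becomes 1
  Position 7 ')': depth becomes 0
  Position 8 '(': depth becomes 1
  Position 9 ')': depth becomes 0
  Position 10 '(': depth becomes 1
  Position 11 '(': depth becomes 2
  Position 12 '(': depth becomes 3
  Position 13 ')': depth becomes 2
  Position 14 ')': depth becomes 1
  Position 15 ')': depth becomes 0
Maximum depth reached: 3

3


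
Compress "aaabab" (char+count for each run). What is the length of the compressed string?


Input: aaabab
Runs:
  'a' x 3 => "a3"
  'b' x 1 => "b1"
  'a' x 1 => "a1"
  'b' x 1 => "b1"
Compressed: "a3b1a1b1"
Compressed length: 8

8


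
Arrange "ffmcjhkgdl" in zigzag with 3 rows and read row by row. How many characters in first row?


Zigzag "ffmcjhkgdl" into 3 rows:
Placing characters:
  'f' => row 0
  'f' => row 1
  'm' => row 2
  'c' => row 1
  'j' => row 0
  'h' => row 1
  'k' => row 2
  'g' => row 1
  'd' => row 0
  'l' => row 1
Rows:
  Row 0: "fjd"
  Row 1: "fchgl"
  Row 2: "mk"
First row length: 3

3


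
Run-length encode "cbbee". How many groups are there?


Input: cbbee
Scanning for consecutive runs:
  Group 1: 'c' x 1 (positions 0-0)
  Group 2: 'b' x 2 (positions 1-2)
  Group 3: 'e' x 2 (positions 3-4)
Total groups: 3

3


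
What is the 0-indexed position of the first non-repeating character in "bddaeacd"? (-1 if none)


Input: bddaeacd
Character frequencies:
  'a': 2
  'b': 1
  'c': 1
  'd': 3
  'e': 1
Scanning left to right for freq == 1:
  Position 0 ('b'): unique! => answer = 0

0


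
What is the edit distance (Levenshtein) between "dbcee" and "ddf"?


Computing edit distance: "dbcee" -> "ddf"
DP table:
           d    d    f
      0    1    2    3
  d   1    0    1    2
  b   2    1    1    2
  c   3    2    2    2
  e   4    3    3    3
  e   5    4    4    4
Edit distance = dp[5][3] = 4

4


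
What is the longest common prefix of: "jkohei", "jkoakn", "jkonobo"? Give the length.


Words: jkohei, jkoakn, jkonobo
  Position 0: all 'j' => match
  Position 1: all 'k' => match
  Position 2: all 'o' => match
  Position 3: ('h', 'a', 'n') => mismatch, stop
LCP = "jko" (length 3)

3


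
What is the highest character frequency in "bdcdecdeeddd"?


Input: bdcdecdeeddd
Character counts:
  'b': 1
  'c': 2
  'd': 6
  'e': 3
Maximum frequency: 6

6


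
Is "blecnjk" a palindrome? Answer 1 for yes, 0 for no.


Input: blecnjk
Reversed: kjncelb
  Compare pos 0 ('b') with pos 6 ('k'): MISMATCH
  Compare pos 1 ('l') with pos 5 ('j'): MISMATCH
  Compare pos 2 ('e') with pos 4 ('n'): MISMATCH
Result: not a palindrome

0


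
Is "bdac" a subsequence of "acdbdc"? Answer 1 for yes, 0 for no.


Check if "bdac" is a subsequence of "acdbdc"
Greedy scan:
  Position 0 ('a'): no match needed
  Position 1 ('c'): no match needed
  Position 2 ('d'): no match needed
  Position 3 ('b'): matches sub[0] = 'b'
  Position 4 ('d'): matches sub[1] = 'd'
  Position 5 ('c'): no match needed
Only matched 2/4 characters => not a subsequence

0


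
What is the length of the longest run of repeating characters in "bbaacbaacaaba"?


Input: "bbaacbaacaaba"
Scanning for longest run:
  Position 1 ('b'): continues run of 'b', length=2
  Position 2 ('a'): new char, reset run to 1
  Position 3 ('a'): continues run of 'a', length=2
  Position 4 ('c'): new char, reset run to 1
  Position 5 ('b'): new char, reset run to 1
  Position 6 ('a'): new char, reset run to 1
  Position 7 ('a'): continues run of 'a', length=2
  Position 8 ('c'): new char, reset run to 1
  Position 9 ('a'): new char, reset run to 1
  Position 10 ('a'): continues run of 'a', length=2
  Position 11 ('b'): new char, reset run to 1
  Position 12 ('a'): new char, reset run to 1
Longest run: 'b' with length 2

2


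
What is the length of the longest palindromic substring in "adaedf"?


Input: "adaedf"
Checking substrings for palindromes:
  [0:3] "ada" (len 3) => palindrome
Longest palindromic substring: "ada" with length 3

3


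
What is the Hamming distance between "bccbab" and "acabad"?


Comparing "bccbab" and "acabad" position by position:
  Position 0: 'b' vs 'a' => differ
  Position 1: 'c' vs 'c' => same
  Position 2: 'c' vs 'a' => differ
  Position 3: 'b' vs 'b' => same
  Position 4: 'a' vs 'a' => same
  Position 5: 'b' vs 'd' => differ
Total differences (Hamming distance): 3

3


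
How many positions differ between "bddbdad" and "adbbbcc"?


Comparing "bddbdad" and "adbbbcc" position by position:
  Position 0: 'b' vs 'a' => DIFFER
  Position 1: 'd' vs 'd' => same
  Position 2: 'd' vs 'b' => DIFFER
  Position 3: 'b' vs 'b' => same
  Position 4: 'd' vs 'b' => DIFFER
  Position 5: 'a' vs 'c' => DIFFER
  Position 6: 'd' vs 'c' => DIFFER
Positions that differ: 5

5


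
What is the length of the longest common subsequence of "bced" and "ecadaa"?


LCS of "bced" and "ecadaa"
DP table:
           e    c    a    d    a    a
      0    0    0    0    0    0    0
  b   0    0    0    0    0    0    0
  c   0    0    1    1    1    1    1
  e   0    1    1    1    1    1    1
  d   0    1    1    1    2    2    2
LCS length = dp[4][6] = 2

2


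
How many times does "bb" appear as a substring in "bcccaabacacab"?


Searching for "bb" in "bcccaabacacab"
Scanning each position:
  Position 0: "bc" => no
  Position 1: "cc" => no
  Position 2: "cc" => no
  Position 3: "ca" => no
  Position 4: "aa" => no
  Position 5: "ab" => no
  Position 6: "ba" => no
  Position 7: "ac" => no
  Position 8: "ca" => no
  Position 9: "ac" => no
  Position 10: "ca" => no
  Position 11: "ab" => no
Total occurrences: 0

0


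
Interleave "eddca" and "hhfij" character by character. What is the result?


Interleaving "eddca" and "hhfij":
  Position 0: 'e' from first, 'h' from second => "eh"
  Position 1: 'd' from first, 'h' from second => "dh"
  Position 2: 'd' from first, 'f' from second => "df"
  Position 3: 'c' from first, 'i' from second => "ci"
  Position 4: 'a' from first, 'j' from second => "aj"
Result: ehdhdfciaj

ehdhdfciaj


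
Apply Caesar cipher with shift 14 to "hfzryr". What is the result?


Caesar cipher: shift "hfzryr" by 14
  'h' (pos 7) + 14 = pos 21 = 'v'
  'f' (pos 5) + 14 = pos 19 = 't'
  'z' (pos 25) + 14 = pos 13 = 'n'
  'r' (pos 17) + 14 = pos 5 = 'f'
  'y' (pos 24) + 14 = pos 12 = 'm'
  'r' (pos 17) + 14 = pos 5 = 'f'
Result: vtnfmf

vtnfmf


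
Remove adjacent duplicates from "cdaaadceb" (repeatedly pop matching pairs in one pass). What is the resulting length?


Input: cdaaadceb
Stack-based adjacent duplicate removal:
  Read 'c': push. Stack: c
  Read 'd': push. Stack: cd
  Read 'a': push. Stack: cda
  Read 'a': matches stack top 'a' => pop. Stack: cd
  Read 'a': push. Stack: cda
  Read 'd': push. Stack: cdad
  Read 'c': push. Stack: cdadc
  Read 'e': push. Stack: cdadce
  Read 'b': push. Stack: cdadceb
Final stack: "cdadceb" (length 7)

7


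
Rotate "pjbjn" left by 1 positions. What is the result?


Input: "pjbjn", rotate left by 1
First 1 characters: "p"
Remaining characters: "jbjn"
Concatenate remaining + first: "jbjn" + "p" = "jbjnp"

jbjnp


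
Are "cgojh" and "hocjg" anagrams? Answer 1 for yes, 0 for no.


Strings: "cgojh", "hocjg"
Sorted first:  cghjo
Sorted second: cghjo
Sorted forms match => anagrams

1


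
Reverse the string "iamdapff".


Input: iamdapff
Reading characters right to left:
  Position 7: 'f'
  Position 6: 'f'
  Position 5: 'p'
  Position 4: 'a'
  Position 3: 'd'
  Position 2: 'm'
  Position 1: 'a'
  Position 0: 'i'
Reversed: ffpadmai

ffpadmai


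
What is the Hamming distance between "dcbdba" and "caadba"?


Comparing "dcbdba" and "caadba" position by position:
  Position 0: 'd' vs 'c' => differ
  Position 1: 'c' vs 'a' => differ
  Position 2: 'b' vs 'a' => differ
  Position 3: 'd' vs 'd' => same
  Position 4: 'b' vs 'b' => same
  Position 5: 'a' vs 'a' => same
Total differences (Hamming distance): 3

3


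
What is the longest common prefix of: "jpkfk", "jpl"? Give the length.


Words: jpkfk, jpl
  Position 0: all 'j' => match
  Position 1: all 'p' => match
  Position 2: ('k', 'l') => mismatch, stop
LCP = "jp" (length 2)

2


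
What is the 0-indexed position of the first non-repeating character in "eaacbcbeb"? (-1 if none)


Input: eaacbcbeb
Character frequencies:
  'a': 2
  'b': 3
  'c': 2
  'e': 2
Scanning left to right for freq == 1:
  Position 0 ('e'): freq=2, skip
  Position 1 ('a'): freq=2, skip
  Position 2 ('a'): freq=2, skip
  Position 3 ('c'): freq=2, skip
  Position 4 ('b'): freq=3, skip
  Position 5 ('c'): freq=2, skip
  Position 6 ('b'): freq=3, skip
  Position 7 ('e'): freq=2, skip
  Position 8 ('b'): freq=3, skip
  No unique character found => answer = -1

-1


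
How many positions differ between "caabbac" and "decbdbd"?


Comparing "caabbac" and "decbdbd" position by position:
  Position 0: 'c' vs 'd' => DIFFER
  Position 1: 'a' vs 'e' => DIFFER
  Position 2: 'a' vs 'c' => DIFFER
  Position 3: 'b' vs 'b' => same
  Position 4: 'b' vs 'd' => DIFFER
  Position 5: 'a' vs 'b' => DIFFER
  Position 6: 'c' vs 'd' => DIFFER
Positions that differ: 6

6


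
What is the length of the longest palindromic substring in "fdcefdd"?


Input: "fdcefdd"
Checking substrings for palindromes:
  [5:7] "dd" (len 2) => palindrome
Longest palindromic substring: "dd" with length 2

2


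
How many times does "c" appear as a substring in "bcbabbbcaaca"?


Searching for "c" in "bcbabbbcaaca"
Scanning each position:
  Position 0: "b" => no
  Position 1: "c" => MATCH
  Position 2: "b" => no
  Position 3: "a" => no
  Position 4: "b" => no
  Position 5: "b" => no
  Position 6: "b" => no
  Position 7: "c" => MATCH
  Position 8: "a" => no
  Position 9: "a" => no
  Position 10: "c" => MATCH
  Position 11: "a" => no
Total occurrences: 3

3


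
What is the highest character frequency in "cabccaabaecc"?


Input: cabccaabaecc
Character counts:
  'a': 4
  'b': 2
  'c': 5
  'e': 1
Maximum frequency: 5

5


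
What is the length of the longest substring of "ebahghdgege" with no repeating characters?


Input: "ebahghdgege"
Sliding window (track last position of each char):
  Position 0 ('e'): window [0,0] length 1 -- new best
  Position 1 ('b'): window [0,1] length 2 -- new best
  Position 2 ('a'): window [0,2] length 3 -- new best
  Position 3 ('h'): window [0,3] length 4 -- new best
  Position 4 ('g'): window [0,4] length 5 -- new best
  Position 5 ('h'): repeat (last at 3), move window start to 4
  Position 5 ('h'): window [4,5] length 2
  Position 6 ('d'): window [4,6] length 3
  Position 7 ('g'): repeat (last at 4), move window start to 5
  Position 7 ('g'): window [5,7] length 3
  Position 8 ('e'): window [5,8] length 4
  Position 9 ('g'): repeat (last at 7), move window start to 8
  Position 9 ('g'): window [8,9] length 2
  Position 10 ('e'): repeat (last at 8), move window start to 9
  Position 10 ('e'): window [9,10] length 2
Longest substring with no repeats: "ebahg" with length 5

5


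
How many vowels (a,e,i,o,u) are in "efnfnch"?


Input: efnfnch
Checking each character:
  'e' at position 0: vowel (running total: 1)
  'f' at position 1: consonant
  'n' at position 2: consonant
  'f' at position 3: consonant
  'n' at position 4: consonant
  'c' at position 5: consonant
  'h' at position 6: consonant
Total vowels: 1

1


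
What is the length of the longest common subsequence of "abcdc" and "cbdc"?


LCS of "abcdc" and "cbdc"
DP table:
           c    b    d    c
      0    0    0    0    0
  a   0    0    0    0    0
  b   0    0    1    1    1
  c   0    1    1    1    2
  d   0    1    1    2    2
  c   0    1    1    2    3
LCS length = dp[5][4] = 3

3


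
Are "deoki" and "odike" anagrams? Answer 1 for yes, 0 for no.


Strings: "deoki", "odike"
Sorted first:  deiko
Sorted second: deiko
Sorted forms match => anagrams

1


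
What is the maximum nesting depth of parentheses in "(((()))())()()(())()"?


Input: "(((()))())()()(())()"
Tracking depth:
  Position 0 '(': depth becomes 1
  Position 1 '(': depth becomes 2
  Position 2 '(': depth becomes 3
  Position 3 '(': depth becomes 4
  Position 4 ')': depth becomes 3
  Position 5 ')': depth becomes 2
  Position 6 ')': depth becomes 1
  Position 7 '(': depth becomes 2
  Position 8 ')': depth becomes 1
  Position 9 ')': depth becomes 0
  Position 10 '(': depth becomes 1
  Position 11 ')': depth becomes 0
  Position 12 '(': depth becomes 1
  Position 13 ')': depth becomes 0
  Position 14 '(': depth becomes 1
  Position 15 '(': depth becomes 2
  Position 16 ')': depth becomes 1
  Position 17 ')': depth becomes 0
  Position 18 '(': depth becomes 1
  Position 19 ')': depth becomes 0
Maximum depth reached: 4

4


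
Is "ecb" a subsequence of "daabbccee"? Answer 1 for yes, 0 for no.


Check if "ecb" is a subsequence of "daabbccee"
Greedy scan:
  Position 0 ('d'): no match needed
  Position 1 ('a'): no match needed
  Position 2 ('a'): no match needed
  Position 3 ('b'): no match needed
  Position 4 ('b'): no match needed
  Position 5 ('c'): no match needed
  Position 6 ('c'): no match needed
  Position 7 ('e'): matches sub[0] = 'e'
  Position 8 ('e'): no match needed
Only matched 1/3 characters => not a subsequence

0


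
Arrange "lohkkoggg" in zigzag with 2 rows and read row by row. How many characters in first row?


Zigzag "lohkkoggg" into 2 rows:
Placing characters:
  'l' => row 0
  'o' => row 1
  'h' => row 0
  'k' => row 1
  'k' => row 0
  'o' => row 1
  'g' => row 0
  'g' => row 1
  'g' => row 0
Rows:
  Row 0: "lhkgg"
  Row 1: "okog"
First row length: 5

5
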